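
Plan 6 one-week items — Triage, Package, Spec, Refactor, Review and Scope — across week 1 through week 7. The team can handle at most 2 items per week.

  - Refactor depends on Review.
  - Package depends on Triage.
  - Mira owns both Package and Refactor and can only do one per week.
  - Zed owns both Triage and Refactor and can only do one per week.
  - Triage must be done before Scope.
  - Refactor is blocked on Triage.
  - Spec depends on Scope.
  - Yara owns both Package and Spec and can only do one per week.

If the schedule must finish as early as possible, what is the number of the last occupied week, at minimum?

The precedence chain requires at least 3 distinct weeks.
With at most 2 per week and 6 work items, at least 3 weeks are needed.
3 works (last occupied week: week 3): for example Refactor in week 3, Spec in week 3, Review in week 1, Scope in week 2, Package in week 2, Triage in week 1.

week 3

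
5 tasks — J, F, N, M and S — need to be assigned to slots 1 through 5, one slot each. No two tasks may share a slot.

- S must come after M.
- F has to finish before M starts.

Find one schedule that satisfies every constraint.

M -> 2; F -> 1; J -> 4; S -> 3; N -> 5

Checking: F(1) before M(2); M(2) before S(3); max 1 per slot (cap 1).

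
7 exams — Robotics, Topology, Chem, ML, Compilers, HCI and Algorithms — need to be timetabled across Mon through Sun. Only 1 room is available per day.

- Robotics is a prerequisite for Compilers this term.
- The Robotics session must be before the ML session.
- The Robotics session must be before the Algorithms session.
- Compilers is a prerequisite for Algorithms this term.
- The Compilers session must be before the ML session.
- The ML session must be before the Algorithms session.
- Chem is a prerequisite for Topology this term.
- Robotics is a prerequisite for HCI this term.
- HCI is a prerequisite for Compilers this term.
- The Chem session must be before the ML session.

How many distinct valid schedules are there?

Splitting on Robotics: it can be Mon (12), Tue (5), Wed (1). Listing each branch's schedules as (Topology, Chem, ML, Compilers, HCI, Algorithms):
Robotics=Mon: (Wed,Tue,Sat,Fri,Thu,Sun) (Thu,Tue,Sat,Fri,Wed,Sun) (Thu,Wed,Sat,Fri,Tue,Sun) (Fri,Tue,Sat,Thu,Wed,Sun) (Fri,Wed,Sat,Thu,Tue,Sun) (Fri,Thu,Sat,Wed,Tue,Sun) (Sat,Tue,Fri,Thu,Wed,Sun) (Sat,Wed,Fri,Thu,Tue,Sun) (Sat,Thu,Fri,Wed,Tue,Sun) (Sun,Tue,Fri,Thu,Wed,Sat) (Sun,Wed,Fri,Thu,Tue,Sat) (Sun,Thu,Fri,Wed,Tue,Sat) — 12.
Robotics=Tue: (Wed,Mon,Sat,Fri,Thu,Sun) (Thu,Mon,Sat,Fri,Wed,Sun) (Fri,Mon,Sat,Thu,Wed,Sun) (Sat,Mon,Fri,Thu,Wed,Sun) (Sun,Mon,Fri,Thu,Wed,Sat) — 5.
Robotics=Wed: (Tue,Mon,Sat,Fri,Thu,Sun) — 1.
Summing: 12 + 5 + 1 = 18.

18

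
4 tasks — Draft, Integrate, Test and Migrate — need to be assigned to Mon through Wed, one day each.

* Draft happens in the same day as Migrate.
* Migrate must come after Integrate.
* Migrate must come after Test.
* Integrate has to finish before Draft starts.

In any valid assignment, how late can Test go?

Downstream work caps Test at Tue.
Test at Tue is achievable: Migrate -> Wed, Draft -> Wed, Integrate -> Mon, Test -> Tue.

Tue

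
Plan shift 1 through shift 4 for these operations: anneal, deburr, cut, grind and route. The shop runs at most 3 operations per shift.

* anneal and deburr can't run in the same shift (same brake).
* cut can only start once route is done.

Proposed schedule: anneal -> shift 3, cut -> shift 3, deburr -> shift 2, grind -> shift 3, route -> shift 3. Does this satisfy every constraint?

anneal and deburr can't run in the same shift (same brake) — holds.
cut can only start once route is done — violated.
The shop runs at most 3 operations per shift — violated.

No. The shop runs at most 3 operations per shift is not satisfied.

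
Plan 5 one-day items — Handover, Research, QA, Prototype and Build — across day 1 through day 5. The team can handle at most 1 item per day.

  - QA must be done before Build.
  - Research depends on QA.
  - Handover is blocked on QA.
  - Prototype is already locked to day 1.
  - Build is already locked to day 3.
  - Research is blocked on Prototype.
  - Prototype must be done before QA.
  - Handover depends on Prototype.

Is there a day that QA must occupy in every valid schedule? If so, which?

Prototype is fixed at day 1 and must come before QA, so QA is at least day 2.
Build is fixed at day 3 and must come after QA, so QA is at most day 2.
So QA must be day 2.

day 2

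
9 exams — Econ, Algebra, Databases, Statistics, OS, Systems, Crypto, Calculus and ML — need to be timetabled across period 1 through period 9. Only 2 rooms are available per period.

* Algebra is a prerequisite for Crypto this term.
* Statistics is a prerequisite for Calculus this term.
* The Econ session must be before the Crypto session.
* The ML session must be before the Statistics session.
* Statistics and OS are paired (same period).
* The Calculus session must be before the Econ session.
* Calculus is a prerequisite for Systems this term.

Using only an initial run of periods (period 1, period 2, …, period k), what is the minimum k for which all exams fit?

The precedence chain requires at least 5 distinct periods.
With at most 2 per period and 9 exams, at least 5 periods are needed.
5 works (last occupied period: period 5): for example Calculus=period 3, Algebra=period 1, ML=period 1, OS=period 2, Statistics=period 2, Crypto=period 5, Systems=period 4, Econ=period 4, Databases=period 3.

5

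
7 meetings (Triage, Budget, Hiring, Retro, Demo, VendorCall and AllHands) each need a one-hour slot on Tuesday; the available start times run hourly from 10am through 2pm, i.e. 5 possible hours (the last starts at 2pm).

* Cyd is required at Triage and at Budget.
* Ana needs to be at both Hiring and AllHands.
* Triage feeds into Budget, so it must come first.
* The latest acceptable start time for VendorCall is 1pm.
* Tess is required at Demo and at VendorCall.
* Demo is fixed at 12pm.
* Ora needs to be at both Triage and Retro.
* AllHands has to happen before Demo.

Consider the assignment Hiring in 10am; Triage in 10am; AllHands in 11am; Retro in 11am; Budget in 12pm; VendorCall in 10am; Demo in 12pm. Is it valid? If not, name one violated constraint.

AllHands has to happen before Demo — holds.
Cyd is required at Triage and at Budget — holds.
Ana needs to be at both Hiring and AllHands — holds.
Tess is required at Demo and at VendorCall — holds.
Triage feeds into Budget, so it must come first — holds.
Demo is fixed at 12pm — holds.
The latest acceptable start time for VendorCall is 1pm — holds.
Ora needs to be at both Triage and Retro — holds.

Yes, all constraints hold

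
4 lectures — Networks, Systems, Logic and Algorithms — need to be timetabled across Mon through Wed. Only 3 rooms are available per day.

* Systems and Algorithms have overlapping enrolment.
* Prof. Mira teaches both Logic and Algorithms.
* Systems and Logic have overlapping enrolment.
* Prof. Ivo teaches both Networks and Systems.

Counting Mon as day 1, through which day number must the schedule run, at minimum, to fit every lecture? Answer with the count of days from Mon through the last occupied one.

With at most 3 per day and 4 lectures, at least 2 days are needed.
Could 2 days be enough, i.e. nothing placed later than Tue? No: Systems, Logic and Algorithms must all be in different days (Systems/Logic can't share; Systems/Algorithms can't share; Logic/Algorithms can't share), but only 2 days are available: 3 lectures can't fit in 2 distinct days.
So 2 days is not enough.
3 works (last occupied day: Wed): for example Logic -> Mon, Systems -> Tue, Networks -> Mon, Algorithms -> Wed.

3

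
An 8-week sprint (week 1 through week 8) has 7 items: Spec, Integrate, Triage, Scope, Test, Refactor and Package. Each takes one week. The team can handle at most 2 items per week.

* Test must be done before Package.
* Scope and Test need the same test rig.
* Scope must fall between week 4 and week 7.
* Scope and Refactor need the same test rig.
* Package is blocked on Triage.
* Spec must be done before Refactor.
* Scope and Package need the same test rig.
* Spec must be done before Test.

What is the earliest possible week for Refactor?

week 2

Precedence pushes Refactor to at least week 2.
Refactor at week 2 is achievable: Integrate=week 3; Triage=week 1; Package=week 3; Scope=week 4; Refactor=week 2; Spec=week 1; Test=week 2.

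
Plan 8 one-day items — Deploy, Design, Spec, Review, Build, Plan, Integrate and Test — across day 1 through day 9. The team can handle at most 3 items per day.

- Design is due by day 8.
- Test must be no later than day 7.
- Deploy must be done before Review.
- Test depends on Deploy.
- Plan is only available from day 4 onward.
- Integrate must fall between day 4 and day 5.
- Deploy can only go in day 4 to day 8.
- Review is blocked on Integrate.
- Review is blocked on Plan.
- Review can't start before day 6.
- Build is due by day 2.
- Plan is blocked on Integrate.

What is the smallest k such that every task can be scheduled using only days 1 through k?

The precedence chain requires at least 3 distinct days.
With at most 3 per day and 8 tasks, at least 3 days are needed.
Review can't be placed before day 6, so the schedule must run through at least day 6.
6 works (last occupied day: day 6): for example Plan -> day 5, Design -> day 1, Review -> day 6, Integrate -> day 4, Spec -> day 1, Build -> day 1, Test -> day 5, Deploy -> day 4.

6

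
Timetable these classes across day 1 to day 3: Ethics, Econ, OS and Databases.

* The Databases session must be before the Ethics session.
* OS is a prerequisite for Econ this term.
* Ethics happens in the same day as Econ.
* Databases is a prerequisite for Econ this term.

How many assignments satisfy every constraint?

Splitting on Ethics: it can be day 2 (1), day 3 (4). Listing each branch's schedules as (Econ, OS, Databases) by day number:
Ethics=day 2: (2,1,1) — 1.
Ethics=day 3: (3,1,1) (3,1,2) (3,2,1) (3,2,2) — 4.
Summing: 1 + 4 = 5.

5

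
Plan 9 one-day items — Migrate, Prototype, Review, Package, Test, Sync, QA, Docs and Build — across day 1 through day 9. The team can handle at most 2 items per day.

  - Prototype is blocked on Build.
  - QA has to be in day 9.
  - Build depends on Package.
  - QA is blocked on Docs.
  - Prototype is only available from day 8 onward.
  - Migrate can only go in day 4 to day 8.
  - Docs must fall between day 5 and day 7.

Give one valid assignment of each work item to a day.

Sync=day 3, Prototype=day 8, Docs=day 5, Build=day 2, Review=day 1, Migrate=day 4, QA=day 9, Test=day 2, Package=day 1

Checking: Package(day 1) before Build(day 2); Docs(day 5) before QA(day 9); Build(day 2) before Prototype(day 8); QA=day 9 in [day 9,day 9]; Docs=day 5 in [day 5,day 7]; Prototype=day 8 in [day 8,day 9]; Migrate=day 4 in [day 4,day 8]; max 2 per day (cap 2).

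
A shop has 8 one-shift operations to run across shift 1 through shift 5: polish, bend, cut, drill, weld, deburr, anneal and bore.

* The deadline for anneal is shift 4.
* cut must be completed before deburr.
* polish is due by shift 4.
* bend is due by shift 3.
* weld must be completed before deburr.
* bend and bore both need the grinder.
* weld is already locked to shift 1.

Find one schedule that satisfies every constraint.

polish=shift 1, cut=shift 1, bend=shift 1, anneal=shift 1, weld=shift 1, deburr=shift 2, bore=shift 2, drill=shift 1

Checking: weld(shift 1) before deburr(shift 2); cut(shift 1) before deburr(shift 2); bend(shift 1) != bore(shift 2); weld=shift 1 in [shift 1,shift 1]; anneal=shift 1 in [shift 1,shift 4]; polish=shift 1 in [shift 1,shift 4]; bend=shift 1 in [shift 1,shift 3].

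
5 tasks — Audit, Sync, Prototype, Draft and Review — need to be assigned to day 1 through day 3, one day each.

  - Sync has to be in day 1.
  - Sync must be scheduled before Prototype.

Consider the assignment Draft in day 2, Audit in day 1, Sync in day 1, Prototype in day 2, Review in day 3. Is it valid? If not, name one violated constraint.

Sync must be scheduled before Prototype — holds.
Sync has to be in day 1 — holds.

Yes, all constraints hold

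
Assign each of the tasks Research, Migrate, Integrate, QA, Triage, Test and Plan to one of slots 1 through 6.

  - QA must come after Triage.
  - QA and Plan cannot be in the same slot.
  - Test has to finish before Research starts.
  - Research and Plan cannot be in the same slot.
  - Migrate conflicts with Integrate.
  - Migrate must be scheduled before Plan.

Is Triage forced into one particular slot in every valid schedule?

No

Triage can be 1 (e.g. Research in 2; Test in 1; Plan in 3; Triage in 1; Integrate in 2; QA in 2; Migrate in 1) or 2 (e.g. QA in 3, Integrate in 2, Plan in 4, Test in 1, Research in 2, Triage in 2, Migrate in 1).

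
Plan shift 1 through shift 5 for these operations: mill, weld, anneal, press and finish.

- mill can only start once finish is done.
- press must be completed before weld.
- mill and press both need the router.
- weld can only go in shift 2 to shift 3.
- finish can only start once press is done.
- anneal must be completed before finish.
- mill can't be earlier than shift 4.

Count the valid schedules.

Splitting on mill: it can be shift 4 (8), shift 5 (17). Listing each branch's schedules as (weld, anneal, press, finish) by shift number:
mill=shift 4: (2,1,1,2) (2,1,1,3) (2,2,1,3) (3,1,1,2) (3,1,1,3) (3,1,2,3) (3,2,1,3) (3,2,2,3) — 8.
mill=shift 5: (2,1,1,2) (2,1,1,3) (2,1,1,4) (2,2,1,3) (2,2,1,4) (2,3,1,4) (3,1,1,2) (3,1,1,3) (3,1,1,4) (3,1,2,3) (3,1,2,4) (3,2,1,3) (3,2,1,4) (3,2,2,3) (3,2,2,4) (3,3,1,4) (3,3,2,4) — 17.
Summing: 8 + 17 = 25.

25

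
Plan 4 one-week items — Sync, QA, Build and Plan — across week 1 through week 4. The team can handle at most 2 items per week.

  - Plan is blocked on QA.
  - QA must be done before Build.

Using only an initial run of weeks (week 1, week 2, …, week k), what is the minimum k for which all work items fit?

2

The precedence chain requires at least 2 distinct weeks.
With at most 2 per week and 4 work items, at least 2 weeks are needed.
2 works (last occupied week: week 2): for example Build in week 2; QA in week 1; Sync in week 1; Plan in week 2.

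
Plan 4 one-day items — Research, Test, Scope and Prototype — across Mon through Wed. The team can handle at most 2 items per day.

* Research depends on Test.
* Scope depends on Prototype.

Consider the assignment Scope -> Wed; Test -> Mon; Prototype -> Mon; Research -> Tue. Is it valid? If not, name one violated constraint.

Scope depends on Prototype — holds.
Research depends on Test — holds.
The team can handle at most 2 items per day — holds.

Valid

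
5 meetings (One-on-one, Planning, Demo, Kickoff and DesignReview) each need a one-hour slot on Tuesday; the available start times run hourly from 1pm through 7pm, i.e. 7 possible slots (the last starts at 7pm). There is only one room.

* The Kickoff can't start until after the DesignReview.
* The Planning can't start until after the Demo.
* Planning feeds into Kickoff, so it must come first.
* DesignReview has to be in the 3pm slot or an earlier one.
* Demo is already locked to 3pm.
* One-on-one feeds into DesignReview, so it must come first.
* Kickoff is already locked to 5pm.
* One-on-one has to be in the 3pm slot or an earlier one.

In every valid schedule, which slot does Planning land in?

4pm

Demo is fixed at 3pm and must come before Planning, so Planning is at least 4pm.
Kickoff is fixed at 5pm and must come after Planning, so Planning is at most 4pm.
So Planning must be 4pm.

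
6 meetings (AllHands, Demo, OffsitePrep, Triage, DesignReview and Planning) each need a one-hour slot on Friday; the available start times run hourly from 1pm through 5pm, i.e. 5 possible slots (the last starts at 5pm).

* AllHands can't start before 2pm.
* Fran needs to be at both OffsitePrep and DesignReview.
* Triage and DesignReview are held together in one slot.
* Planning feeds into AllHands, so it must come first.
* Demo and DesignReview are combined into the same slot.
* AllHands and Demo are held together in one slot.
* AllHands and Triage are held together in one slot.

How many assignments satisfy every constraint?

Splitting on AllHands: it can be 2pm (4), 3pm (8), 4pm (12), 5pm (16). Listing each branch's schedules as (Demo, OffsitePrep, Triage, DesignReview, Planning):
AllHands=2pm: (2pm,1pm,2pm,2pm,1pm) (2pm,3pm,2pm,2pm,1pm) (2pm,4pm,2pm,2pm,1pm) (2pm,5pm,2pm,2pm,1pm) — 4.
AllHands=3pm: (3pm,1pm,3pm,3pm,1pm) (3pm,1pm,3pm,3pm,2pm) (3pm,2pm,3pm,3pm,1pm) (3pm,2pm,3pm,3pm,2pm) (3pm,4pm,3pm,3pm,1pm) (3pm,4pm,3pm,3pm,2pm) (3pm,5pm,3pm,3pm,1pm) (3pm,5pm,3pm,3pm,2pm) — 8.
AllHands=4pm: (4pm,1pm,4pm,4pm,1pm) (4pm,1pm,4pm,4pm,2pm) (4pm,1pm,4pm,4pm,3pm) (4pm,2pm,4pm,4pm,1pm) (4pm,2pm,4pm,4pm,2pm) (4pm,2pm,4pm,4pm,3pm) (4pm,3pm,4pm,4pm,1pm) (4pm,3pm,4pm,4pm,2pm) (4pm,3pm,4pm,4pm,3pm) (4pm,5pm,4pm,4pm,1pm) (4pm,5pm,4pm,4pm,2pm) (4pm,5pm,4pm,4pm,3pm) — 12.
AllHands=5pm: (5pm,1pm,5pm,5pm,1pm) (5pm,1pm,5pm,5pm,2pm) (5pm,1pm,5pm,5pm,3pm) (5pm,1pm,5pm,5pm,4pm) (5pm,2pm,5pm,5pm,1pm) (5pm,2pm,5pm,5pm,2pm) (5pm,2pm,5pm,5pm,3pm) (5pm,2pm,5pm,5pm,4pm) (5pm,3pm,5pm,5pm,1pm) (5pm,3pm,5pm,5pm,2pm) (5pm,3pm,5pm,5pm,3pm) (5pm,3pm,5pm,5pm,4pm) (5pm,4pm,5pm,5pm,1pm) (5pm,4pm,5pm,5pm,2pm) (5pm,4pm,5pm,5pm,3pm) (5pm,4pm,5pm,5pm,4pm) — 16.
Summing: 4 + 8 + 12 + 16 = 40.

40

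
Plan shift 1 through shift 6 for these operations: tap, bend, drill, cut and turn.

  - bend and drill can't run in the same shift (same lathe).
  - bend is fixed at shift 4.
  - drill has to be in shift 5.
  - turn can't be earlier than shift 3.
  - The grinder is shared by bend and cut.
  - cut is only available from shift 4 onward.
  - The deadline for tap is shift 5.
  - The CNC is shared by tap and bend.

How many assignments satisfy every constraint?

32

Splitting on tap: it can be shift 1 (8), shift 2 (8), shift 3 (8), shift 5 (8). Listing each branch's schedules as (bend, drill, cut, turn) by shift number:
tap=shift 1: (4,5,5,3) (4,5,5,4) (4,5,5,5) (4,5,5,6) (4,5,6,3) (4,5,6,4) (4,5,6,5) (4,5,6,6) — 8.
tap=shift 2: (4,5,5,3) (4,5,5,4) (4,5,5,5) (4,5,5,6) (4,5,6,3) (4,5,6,4) (4,5,6,5) (4,5,6,6) — 8.
tap=shift 3: (4,5,5,3) (4,5,5,4) (4,5,5,5) (4,5,5,6) (4,5,6,3) (4,5,6,4) (4,5,6,5) (4,5,6,6) — 8.
tap=shift 5: (4,5,5,3) (4,5,5,4) (4,5,5,5) (4,5,5,6) (4,5,6,3) (4,5,6,4) (4,5,6,5) (4,5,6,6) — 8.
Summing: 8 + 8 + 8 + 8 = 32.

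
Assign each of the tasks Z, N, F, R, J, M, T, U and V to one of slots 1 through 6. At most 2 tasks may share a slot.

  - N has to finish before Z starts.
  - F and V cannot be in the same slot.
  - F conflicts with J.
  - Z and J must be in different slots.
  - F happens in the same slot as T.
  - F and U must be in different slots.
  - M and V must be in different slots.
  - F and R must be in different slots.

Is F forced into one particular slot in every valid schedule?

F can be 1 (e.g. N -> 2, Z -> 3, U -> 4, J -> 4, V -> 5, M -> 3, R -> 2, F -> 1, T -> 1) or 2 (e.g. M in 3; R in 1; Z in 3; T in 2; J in 4; U in 4; V in 5; F in 2; N in 1).

No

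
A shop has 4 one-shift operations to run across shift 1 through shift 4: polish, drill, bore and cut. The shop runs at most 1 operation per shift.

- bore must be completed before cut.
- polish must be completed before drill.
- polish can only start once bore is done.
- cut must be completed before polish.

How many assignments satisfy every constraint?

1

Enumerating: bore -> shift 1, cut -> shift 2, polish -> shift 3, drill -> shift 4.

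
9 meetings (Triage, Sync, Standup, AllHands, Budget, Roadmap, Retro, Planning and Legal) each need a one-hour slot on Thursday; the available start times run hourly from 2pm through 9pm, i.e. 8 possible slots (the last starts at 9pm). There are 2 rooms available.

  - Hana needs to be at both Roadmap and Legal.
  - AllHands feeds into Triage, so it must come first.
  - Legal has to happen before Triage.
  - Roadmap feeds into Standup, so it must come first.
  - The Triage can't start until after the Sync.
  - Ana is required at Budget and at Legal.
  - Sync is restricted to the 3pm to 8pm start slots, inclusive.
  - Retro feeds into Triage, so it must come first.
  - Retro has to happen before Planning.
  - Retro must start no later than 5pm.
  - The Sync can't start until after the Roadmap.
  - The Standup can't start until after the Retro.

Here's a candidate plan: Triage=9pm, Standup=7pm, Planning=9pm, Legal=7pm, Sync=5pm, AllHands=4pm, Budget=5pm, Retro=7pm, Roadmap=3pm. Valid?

No — it violates: Retro must start no later than 5pm

The Standup can't start until after the Retro — violated.
Ana is required at Budget and at Legal — holds.
Retro feeds into Triage, so it must come first — holds.
There are 2 rooms available — violated.
Hana needs to be at both Roadmap and Legal — holds.
Retro must start no later than 5pm — violated.
AllHands feeds into Triage, so it must come first — holds.
Retro has to happen before Planning — holds.
The Sync can't start until after the Roadmap — holds.
Roadmap feeds into Standup, so it must come first — holds.
Legal has to happen before Triage — holds.
Sync is restricted to the 3pm to 8pm start slots, inclusive — holds.
The Triage can't start until after the Sync — holds.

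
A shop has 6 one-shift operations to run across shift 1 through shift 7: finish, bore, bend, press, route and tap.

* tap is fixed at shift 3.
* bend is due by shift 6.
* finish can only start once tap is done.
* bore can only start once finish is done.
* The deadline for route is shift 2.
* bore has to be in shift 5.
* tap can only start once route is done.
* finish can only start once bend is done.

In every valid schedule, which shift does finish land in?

tap is fixed at shift 3 and must come before finish, so finish is at least shift 4.
bore is fixed at shift 5 and must come after finish, so finish is at most shift 4.
So finish must be shift 4.

shift 4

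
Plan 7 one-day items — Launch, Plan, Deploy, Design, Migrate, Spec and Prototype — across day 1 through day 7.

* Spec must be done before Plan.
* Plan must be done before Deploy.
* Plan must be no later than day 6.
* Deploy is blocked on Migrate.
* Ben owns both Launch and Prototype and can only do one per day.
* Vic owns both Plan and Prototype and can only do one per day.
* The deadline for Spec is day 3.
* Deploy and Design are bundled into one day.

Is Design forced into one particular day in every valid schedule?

No

Design can be day 3 (e.g. Design=day 3; Prototype=day 3; Migrate=day 1; Launch=day 1; Plan=day 2; Deploy=day 3; Spec=day 1) or day 4 (e.g. Launch=day 1, Migrate=day 1, Prototype=day 3, Design=day 4, Deploy=day 4, Spec=day 1, Plan=day 2).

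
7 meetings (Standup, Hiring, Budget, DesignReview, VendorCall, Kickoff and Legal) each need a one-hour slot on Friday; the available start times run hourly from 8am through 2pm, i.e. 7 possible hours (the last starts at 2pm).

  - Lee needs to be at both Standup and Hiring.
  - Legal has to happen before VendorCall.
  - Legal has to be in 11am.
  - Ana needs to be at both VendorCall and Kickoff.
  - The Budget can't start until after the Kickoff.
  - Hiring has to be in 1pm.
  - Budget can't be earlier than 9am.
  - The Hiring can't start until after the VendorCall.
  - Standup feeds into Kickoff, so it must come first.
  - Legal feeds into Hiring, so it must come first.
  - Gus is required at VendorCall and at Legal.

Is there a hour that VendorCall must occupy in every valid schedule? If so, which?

Legal is fixed at 11am and must come before VendorCall, so VendorCall is at least 12pm.
Hiring is fixed at 1pm and must come after VendorCall, so VendorCall is at most 12pm.
So VendorCall must be 12pm.

12pm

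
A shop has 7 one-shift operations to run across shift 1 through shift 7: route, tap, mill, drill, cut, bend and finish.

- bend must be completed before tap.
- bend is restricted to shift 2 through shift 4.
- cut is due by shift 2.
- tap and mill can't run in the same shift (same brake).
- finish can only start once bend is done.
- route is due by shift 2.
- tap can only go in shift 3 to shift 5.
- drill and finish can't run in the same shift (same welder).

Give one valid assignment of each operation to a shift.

bend -> shift 2; route -> shift 1; tap -> shift 3; drill -> shift 1; mill -> shift 1; cut -> shift 1; finish -> shift 3

Checking: bend(shift 2) before finish(shift 3); bend(shift 2) before tap(shift 3); drill(shift 1) != finish(shift 3); tap(shift 3) != mill(shift 1); bend=shift 2 in [shift 2,shift 4]; tap=shift 3 in [shift 3,shift 5]; cut=shift 1 in [shift 1,shift 2]; route=shift 1 in [shift 1,shift 2].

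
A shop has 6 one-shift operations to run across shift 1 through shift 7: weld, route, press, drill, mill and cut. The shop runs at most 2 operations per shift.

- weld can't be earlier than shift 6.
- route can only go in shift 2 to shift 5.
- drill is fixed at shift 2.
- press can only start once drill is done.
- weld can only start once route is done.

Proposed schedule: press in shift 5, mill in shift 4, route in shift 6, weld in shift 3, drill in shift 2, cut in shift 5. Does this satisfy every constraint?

Invalid. weld can only start once route is done.

press can only start once drill is done — holds.
weld can only start once route is done — violated.
drill is fixed at shift 2 — holds.
The shop runs at most 2 operations per shift — holds.
route can only go in shift 2 to shift 5 — violated.
weld can't be earlier than shift 6 — violated.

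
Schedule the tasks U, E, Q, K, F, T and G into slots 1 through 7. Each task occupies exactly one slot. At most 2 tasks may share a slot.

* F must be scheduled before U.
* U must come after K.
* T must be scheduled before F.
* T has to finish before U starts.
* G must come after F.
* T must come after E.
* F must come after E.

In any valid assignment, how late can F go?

Precedence pushes F to at least 3; downstream work caps F at 6.
F at 6 is achievable: Q=2; E=1; G=7; K=1; F=6; U=7; T=2.

6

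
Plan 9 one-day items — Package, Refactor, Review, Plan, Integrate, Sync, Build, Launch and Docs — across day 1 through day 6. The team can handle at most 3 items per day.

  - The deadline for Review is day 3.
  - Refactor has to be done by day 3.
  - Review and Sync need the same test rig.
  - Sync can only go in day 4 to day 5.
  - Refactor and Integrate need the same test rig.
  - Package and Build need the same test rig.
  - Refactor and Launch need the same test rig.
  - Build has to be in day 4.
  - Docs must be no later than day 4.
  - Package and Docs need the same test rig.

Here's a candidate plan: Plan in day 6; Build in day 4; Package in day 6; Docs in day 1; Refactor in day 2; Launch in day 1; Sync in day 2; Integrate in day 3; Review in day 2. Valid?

Refactor and Integrate need the same test rig — holds.
The deadline for Review is day 3 — holds.
Build has to be in day 4 — holds.
Refactor has to be done by day 3 — holds.
Sync can only go in day 4 to day 5 — violated.
Package and Build need the same test rig — holds.
Refactor and Launch need the same test rig — holds.
Package and Docs need the same test rig — holds.
Review and Sync need the same test rig — violated.
Docs must be no later than day 4 — holds.
The team can handle at most 3 items per day — holds.

Invalid. Review and Sync need the same test rig.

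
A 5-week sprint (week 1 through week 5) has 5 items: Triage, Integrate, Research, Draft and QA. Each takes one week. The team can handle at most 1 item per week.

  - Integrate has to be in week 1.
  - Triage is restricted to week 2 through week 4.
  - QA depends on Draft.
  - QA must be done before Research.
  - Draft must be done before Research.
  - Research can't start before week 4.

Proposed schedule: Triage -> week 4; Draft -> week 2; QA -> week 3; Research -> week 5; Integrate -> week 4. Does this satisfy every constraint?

QA depends on Draft — holds.
QA must be done before Research — holds.
The team can handle at most 1 item per week — violated.
Integrate has to be in week 1 — violated.
Triage is restricted to week 2 through week 4 — holds.
Research can't start before week 4 — holds.
Draft must be done before Research — holds.

Invalid. Integrate has to be in week 1.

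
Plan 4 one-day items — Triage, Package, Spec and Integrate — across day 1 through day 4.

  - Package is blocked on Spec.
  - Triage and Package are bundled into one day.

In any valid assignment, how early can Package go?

Precedence pushes Package to at least day 2.
Package at day 2 is achievable: Package=day 2, Triage=day 2, Spec=day 1, Integrate=day 1.

day 2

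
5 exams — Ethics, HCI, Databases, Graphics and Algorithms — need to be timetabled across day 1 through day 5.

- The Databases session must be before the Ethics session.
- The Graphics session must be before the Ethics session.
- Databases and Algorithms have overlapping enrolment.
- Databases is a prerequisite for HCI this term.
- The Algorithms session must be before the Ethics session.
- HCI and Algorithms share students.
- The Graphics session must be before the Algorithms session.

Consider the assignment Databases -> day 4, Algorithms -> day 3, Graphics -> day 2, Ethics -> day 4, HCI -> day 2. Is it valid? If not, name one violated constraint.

HCI and Algorithms share students — holds.
Databases and Algorithms have overlapping enrolment — holds.
The Algorithms session must be before the Ethics session — holds.
Databases is a prerequisite for HCI this term — violated.
The Graphics session must be before the Algorithms session — holds.
The Databases session must be before the Ethics session — violated.
The Graphics session must be before the Ethics session — holds.

No. Databases is a prerequisite for HCI this term is not satisfied.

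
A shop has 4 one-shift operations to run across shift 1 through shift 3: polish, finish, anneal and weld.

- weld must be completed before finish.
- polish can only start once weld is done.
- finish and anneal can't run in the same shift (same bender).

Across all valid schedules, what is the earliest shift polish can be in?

Precedence pushes polish to at least shift 2.
polish at shift 2 is achievable: finish -> shift 2, polish -> shift 2, anneal -> shift 1, weld -> shift 1.

shift 2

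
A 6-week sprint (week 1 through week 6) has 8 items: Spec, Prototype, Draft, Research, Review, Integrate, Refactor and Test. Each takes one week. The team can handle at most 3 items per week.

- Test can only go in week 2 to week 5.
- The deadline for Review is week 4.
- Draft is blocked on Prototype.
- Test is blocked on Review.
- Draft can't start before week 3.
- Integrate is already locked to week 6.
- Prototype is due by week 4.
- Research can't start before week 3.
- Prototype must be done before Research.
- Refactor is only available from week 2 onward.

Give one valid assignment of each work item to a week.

Draft=week 3; Research=week 3; Prototype=week 1; Review=week 1; Test=week 2; Refactor=week 2; Integrate=week 6; Spec=week 1

Checking: Prototype(week 1) before Research(week 3); Prototype(week 1) before Draft(week 3); Review(week 1) before Test(week 2); Draft=week 3 in [week 3,week 6]; Integrate=week 6 in [week 6,week 6]; Research=week 3 in [week 3,week 6]; Test=week 2 in [week 2,week 5]; Prototype=week 1 in [week 1,week 4]; Refactor=week 2 in [week 2,week 6]; Review=week 1 in [week 1,week 4]; max 3 per week (cap 3).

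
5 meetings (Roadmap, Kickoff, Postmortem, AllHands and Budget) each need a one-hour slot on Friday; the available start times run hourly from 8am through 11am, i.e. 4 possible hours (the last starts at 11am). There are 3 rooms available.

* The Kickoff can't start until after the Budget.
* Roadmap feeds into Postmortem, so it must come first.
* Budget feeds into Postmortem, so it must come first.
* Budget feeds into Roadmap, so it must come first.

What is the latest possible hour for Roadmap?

Precedence pushes Roadmap to at least 9am; downstream work caps Roadmap at 10am.
Roadmap at 10am is achievable: AllHands=8am; Budget=8am; Kickoff=9am; Roadmap=10am; Postmortem=11am.

10am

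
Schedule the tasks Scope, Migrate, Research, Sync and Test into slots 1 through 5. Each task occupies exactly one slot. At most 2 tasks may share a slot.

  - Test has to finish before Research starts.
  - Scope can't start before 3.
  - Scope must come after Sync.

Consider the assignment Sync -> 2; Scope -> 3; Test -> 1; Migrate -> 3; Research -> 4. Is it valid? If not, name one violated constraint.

Scope must come after Sync — holds.
Test has to finish before Research starts — holds.
Scope can't start before 3 — holds.
At most 2 tasks may share a slot — holds.

Yes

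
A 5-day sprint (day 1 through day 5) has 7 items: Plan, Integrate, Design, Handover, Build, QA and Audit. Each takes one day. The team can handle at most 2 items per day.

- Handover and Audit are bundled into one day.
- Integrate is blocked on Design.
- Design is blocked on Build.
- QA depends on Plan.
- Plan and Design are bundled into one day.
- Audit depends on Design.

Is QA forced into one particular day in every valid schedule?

No

QA can be day 3 (e.g. Plan=day 2; QA=day 3; Integrate=day 3; Build=day 1; Design=day 2; Audit=day 4; Handover=day 4) or day 4 (e.g. Plan in day 2, Audit in day 5, Handover in day 5, Integrate in day 3, QA in day 4, Design in day 2, Build in day 1).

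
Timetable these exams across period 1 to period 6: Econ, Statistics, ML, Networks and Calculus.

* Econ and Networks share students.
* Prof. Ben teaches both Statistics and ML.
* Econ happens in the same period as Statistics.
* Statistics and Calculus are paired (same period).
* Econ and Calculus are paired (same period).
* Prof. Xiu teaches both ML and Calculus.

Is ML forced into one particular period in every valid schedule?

No

ML can be period 1 (e.g. Networks in period 1; ML in period 1; Econ in period 2; Calculus in period 2; Statistics in period 2) or period 2 (e.g. Statistics -> period 1; Networks -> period 2; Calculus -> period 1; Econ -> period 1; ML -> period 2).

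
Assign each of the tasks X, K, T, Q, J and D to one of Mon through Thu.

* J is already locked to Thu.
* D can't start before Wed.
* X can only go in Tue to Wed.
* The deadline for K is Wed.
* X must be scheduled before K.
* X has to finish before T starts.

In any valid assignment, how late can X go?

X is available from Tue; X's own window allows nothing later than Wed; downstream work caps X at Tue.
X at Tue is achievable: X in Tue; J in Thu; T in Wed; D in Wed; Q in Mon; K in Wed.

Tue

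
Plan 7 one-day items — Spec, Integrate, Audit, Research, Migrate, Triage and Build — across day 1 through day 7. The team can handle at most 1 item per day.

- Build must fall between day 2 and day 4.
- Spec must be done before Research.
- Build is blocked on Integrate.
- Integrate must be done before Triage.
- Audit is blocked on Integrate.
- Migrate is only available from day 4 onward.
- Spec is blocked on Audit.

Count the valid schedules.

Splitting on Spec: it can be day 3 (6), day 4 (12), day 5 (16), day 6 (10). Listing each branch's schedules as (Integrate, Audit, Research, Migrate, Triage, Build) by day number:
Spec=day 3: (1,2,5,6,7,4) (1,2,5,7,6,4) (1,2,6,5,7,4) (1,2,6,7,5,4) (1,2,7,5,6,4) (1,2,7,6,5,4) — 6.
Spec=day 4: (1,2,5,6,7,3) (1,2,5,7,6,3) (1,2,6,5,7,3) (1,2,6,7,5,3) (1,2,7,5,6,3) (1,2,7,6,5,3) (1,3,5,6,7,2) (1,3,5,7,6,2) (1,3,6,5,7,2) (1,3,6,7,5,2) (1,3,7,5,6,2) (1,3,7,6,5,2) — 12.
Spec=day 5: (1,2,6,4,7,3) (1,2,6,7,3,4) (1,2,6,7,4,3) (1,2,7,4,6,3) (1,2,7,6,3,4) (1,2,7,6,4,3) (1,3,6,4,7,2) (1,3,6,7,2,4) (1,3,6,7,4,2) (1,3,7,4,6,2) (1,3,7,6,2,4) (1,3,7,6,4,2) (1,4,6,7,2,3) (1,4,6,7,3,2) (1,4,7,6,2,3) (1,4,7,6,3,2) — 16.
Spec=day 6: (1,2,7,4,5,3) (1,2,7,5,3,4) (1,2,7,5,4,3) (1,3,7,4,5,2) (1,3,7,5,2,4) (1,3,7,5,4,2) (1,4,7,5,2,3) (1,4,7,5,3,2) (1,5,7,4,2,3) (1,5,7,4,3,2) — 10.
Summing: 6 + 12 + 16 + 10 = 44.

44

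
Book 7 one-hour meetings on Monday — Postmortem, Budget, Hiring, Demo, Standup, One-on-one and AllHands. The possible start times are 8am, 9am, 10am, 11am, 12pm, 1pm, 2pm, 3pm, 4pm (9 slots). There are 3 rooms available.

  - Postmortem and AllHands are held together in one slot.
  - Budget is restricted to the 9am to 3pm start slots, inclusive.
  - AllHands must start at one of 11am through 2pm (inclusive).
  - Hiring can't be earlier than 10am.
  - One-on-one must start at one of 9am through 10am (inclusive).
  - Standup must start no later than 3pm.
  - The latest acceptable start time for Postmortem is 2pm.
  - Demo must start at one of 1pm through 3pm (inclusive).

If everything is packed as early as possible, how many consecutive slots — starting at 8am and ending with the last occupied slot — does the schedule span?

With at most 3 per slot and 7 meetings, at least 3 slots are needed.
Demo can't be placed before 1pm — that is slot 6 counting from 8am — so the schedule must run through at least 6 slots.
6 works (last occupied slot: 1pm): for example Postmortem=11am, Demo=1pm, One-on-one=9am, Hiring=10am, Budget=9am, AllHands=11am, Standup=8am.

6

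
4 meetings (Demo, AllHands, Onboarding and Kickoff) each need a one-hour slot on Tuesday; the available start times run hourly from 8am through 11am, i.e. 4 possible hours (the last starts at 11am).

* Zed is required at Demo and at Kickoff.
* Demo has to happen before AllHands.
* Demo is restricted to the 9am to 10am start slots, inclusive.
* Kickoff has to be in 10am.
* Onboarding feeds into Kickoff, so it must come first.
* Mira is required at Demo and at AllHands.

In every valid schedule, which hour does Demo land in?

9am

Demo's window is 9am–10am.
Kickoff is fixed at 10am, and Demo can't share a hour with Kickoff.
So Demo must be 9am.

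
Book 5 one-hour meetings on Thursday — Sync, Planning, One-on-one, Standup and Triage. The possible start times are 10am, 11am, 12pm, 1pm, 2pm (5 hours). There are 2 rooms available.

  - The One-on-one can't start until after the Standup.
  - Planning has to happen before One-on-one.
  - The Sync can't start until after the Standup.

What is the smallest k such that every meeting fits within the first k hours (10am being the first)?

The precedence chain requires at least 2 distinct hours.
With at most 2 per hour and 5 meetings, at least 3 hours are needed.
3 works (last occupied hour: 12pm): for example Sync -> 11am; Planning -> 10am; One-on-one -> 11am; Triage -> 12pm; Standup -> 10am.

3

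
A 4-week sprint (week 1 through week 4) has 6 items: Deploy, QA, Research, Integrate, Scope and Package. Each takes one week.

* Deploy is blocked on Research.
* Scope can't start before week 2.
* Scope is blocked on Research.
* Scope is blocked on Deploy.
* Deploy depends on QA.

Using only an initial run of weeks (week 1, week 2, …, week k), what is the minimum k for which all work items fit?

The precedence chain requires at least 3 distinct weeks.
3 works (last occupied week: week 3): for example Deploy in week 2; QA in week 1; Integrate in week 1; Scope in week 3; Research in week 1; Package in week 1.

3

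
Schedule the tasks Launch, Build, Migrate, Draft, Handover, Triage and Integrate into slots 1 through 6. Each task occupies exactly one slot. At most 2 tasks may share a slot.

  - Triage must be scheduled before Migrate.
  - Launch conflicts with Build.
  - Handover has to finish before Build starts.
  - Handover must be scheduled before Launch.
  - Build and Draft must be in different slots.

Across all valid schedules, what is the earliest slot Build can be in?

Precedence pushes Build to at least 2.
Build at 2 is achievable: Build -> 2; Triage -> 1; Integrate -> 4; Launch -> 3; Handover -> 1; Draft -> 3; Migrate -> 2.

2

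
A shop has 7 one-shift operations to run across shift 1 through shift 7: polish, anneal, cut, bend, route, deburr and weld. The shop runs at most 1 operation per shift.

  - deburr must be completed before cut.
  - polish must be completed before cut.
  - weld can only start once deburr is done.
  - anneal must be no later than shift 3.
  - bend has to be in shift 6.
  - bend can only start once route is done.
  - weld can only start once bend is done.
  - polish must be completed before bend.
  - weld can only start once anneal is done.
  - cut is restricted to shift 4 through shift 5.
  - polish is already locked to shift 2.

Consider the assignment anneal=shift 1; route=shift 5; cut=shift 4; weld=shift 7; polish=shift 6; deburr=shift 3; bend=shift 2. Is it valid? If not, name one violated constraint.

No. polish must be completed before bend is not satisfied.

weld can only start once anneal is done — holds.
weld can only start once deburr is done — holds.
The shop runs at most 1 operation per shift — holds.
weld can only start once bend is done — holds.
deburr must be completed before cut — holds.
cut is restricted to shift 4 through shift 5 — holds.
polish must be completed before bend — violated.
bend has to be in shift 6 — violated.
polish is already locked to shift 2 — violated.
bend can only start once route is done — violated.
polish must be completed before cut — violated.
anneal must be no later than shift 3 — holds.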